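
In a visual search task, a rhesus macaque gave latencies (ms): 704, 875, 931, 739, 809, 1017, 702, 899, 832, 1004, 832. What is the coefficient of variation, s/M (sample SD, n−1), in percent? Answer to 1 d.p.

n = 11, Σ = 9344, M = 849.4545
Σ(x−M)² = 119058.727; s = √(119058.727/10) = 109.1140
CV = 109.1140 / 849.4545 = 0.12845 = 12.845%

12.8%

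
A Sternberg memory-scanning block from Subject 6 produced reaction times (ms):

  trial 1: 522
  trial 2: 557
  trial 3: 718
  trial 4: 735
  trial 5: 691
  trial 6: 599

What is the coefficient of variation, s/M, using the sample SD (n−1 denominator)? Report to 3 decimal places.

n = 6, Σ = 3822, M = 637.0000
Σ(x−M)² = 40150.000; s = √(40150.000/5) = 89.6103
CV = 89.6103 / 637.0000 = 0.14068

0.141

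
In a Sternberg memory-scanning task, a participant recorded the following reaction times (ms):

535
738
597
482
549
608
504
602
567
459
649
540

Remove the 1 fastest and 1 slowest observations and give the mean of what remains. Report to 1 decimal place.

563.3 ms

Sorted: 459, 482, 504, 535, 540, 549, 567, 597, 602, 608, 649, 738
Drop lowest 1 (459) and highest 1 (738)
Remaining (n=10): Σ = 5633, mean = 5633/10 = 563.300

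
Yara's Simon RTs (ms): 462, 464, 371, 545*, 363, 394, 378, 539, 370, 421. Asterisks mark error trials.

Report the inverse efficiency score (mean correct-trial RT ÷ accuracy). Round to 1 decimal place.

464.4 ms

Correct trials (n=9): 462, 464, 371, 363, 394, 378, 539, 370, 421
Mean correct RT = 3762/9 = 418.0000 ms
Proportion correct = 9/10
IES = 418.0000 / (9/10) = 464.444 ms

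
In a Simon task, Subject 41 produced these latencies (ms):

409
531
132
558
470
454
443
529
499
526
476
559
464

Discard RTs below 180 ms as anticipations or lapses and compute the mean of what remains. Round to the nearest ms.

Excluded: 132
Retained (n=12): Σ = 5918
Mean = 5918/12 = 493.1667

493 ms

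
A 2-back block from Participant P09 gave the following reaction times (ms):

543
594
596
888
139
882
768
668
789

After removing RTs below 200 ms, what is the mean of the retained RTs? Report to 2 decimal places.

Excluded: 139
Retained (n=8): Σ = 5728
Mean = 5728/8 = 716.0000

716.00 ms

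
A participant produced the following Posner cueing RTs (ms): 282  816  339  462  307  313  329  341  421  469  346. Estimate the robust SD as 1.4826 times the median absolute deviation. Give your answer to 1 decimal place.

50.4 ms

Sorted: 282, 307, 313, 329, 339, 341, 346, 421, 462, 469, 816 → median = 341
|x − 341| sorted: 0, 2, 5, 12, 28, 34, 59, 80, 121, 128, 475 → MAD = 34
Robust SD ≈ 1.4826 × 34 = 50.408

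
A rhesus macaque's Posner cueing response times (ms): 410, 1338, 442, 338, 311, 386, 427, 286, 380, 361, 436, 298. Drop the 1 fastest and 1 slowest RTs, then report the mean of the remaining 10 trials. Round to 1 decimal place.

Sorted: 286, 298, 311, 338, 361, 380, 386, 410, 427, 436, 442, 1338
Drop lowest 1 (286) and highest 1 (1338)
Remaining (n=10): Σ = 3789, mean = 3789/10 = 378.900

378.9 ms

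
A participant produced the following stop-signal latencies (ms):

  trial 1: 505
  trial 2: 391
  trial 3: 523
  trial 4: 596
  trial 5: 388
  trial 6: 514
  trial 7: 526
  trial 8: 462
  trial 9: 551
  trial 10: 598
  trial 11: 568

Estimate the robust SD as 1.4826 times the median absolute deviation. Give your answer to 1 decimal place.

Sorted: 388, 391, 462, 505, 514, 523, 526, 551, 568, 596, 598 → median = 523
|x − 523| sorted: 0, 3, 9, 18, 28, 45, 61, 73, 75, 132, 135 → MAD = 45
Robust SD ≈ 1.4826 × 45 = 66.717

66.7 ms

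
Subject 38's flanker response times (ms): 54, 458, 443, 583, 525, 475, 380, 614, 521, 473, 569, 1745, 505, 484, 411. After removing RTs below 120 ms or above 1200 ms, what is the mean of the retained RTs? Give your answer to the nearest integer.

495 ms

Excluded: 54, 1745
Retained (n=13): Σ = 6441
Mean = 6441/13 = 495.4615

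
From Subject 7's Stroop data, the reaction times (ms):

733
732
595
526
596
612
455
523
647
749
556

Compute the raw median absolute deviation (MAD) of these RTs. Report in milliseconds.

Sorted: 455, 523, 526, 556, 595, 596, 612, 647, 732, 733, 749 → median = 596
|x − 596|: 137, 136, 1, 70, 0, 16, 141, 73, 51, 153, 40
Sorted deviations: 0, 1, 16, 40, 51, 70, 73, 136, 137, 141, 153 → MAD = 70

70 ms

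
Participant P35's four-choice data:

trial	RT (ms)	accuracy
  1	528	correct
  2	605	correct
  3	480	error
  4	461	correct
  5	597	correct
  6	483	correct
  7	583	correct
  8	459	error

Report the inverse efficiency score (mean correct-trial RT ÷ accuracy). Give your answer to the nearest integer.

724 ms

Correct trials (n=6): 528, 605, 461, 597, 483, 583
Mean correct RT = 3257/6 = 542.8333 ms
Proportion correct = 6/8
IES = 542.8333 / (6/8) = 723.778 ms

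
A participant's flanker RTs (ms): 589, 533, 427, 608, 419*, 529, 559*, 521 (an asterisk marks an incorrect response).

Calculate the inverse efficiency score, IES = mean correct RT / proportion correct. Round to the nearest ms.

713 ms

Correct trials (n=6): 589, 533, 427, 608, 529, 521
Mean correct RT = 3207/6 = 534.5000 ms
Proportion correct = 6/8
IES = 534.5000 / (6/8) = 712.667 ms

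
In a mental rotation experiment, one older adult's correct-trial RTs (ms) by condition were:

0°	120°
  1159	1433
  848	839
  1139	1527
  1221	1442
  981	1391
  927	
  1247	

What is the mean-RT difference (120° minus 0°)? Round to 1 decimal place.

251.8 ms

M(0°) = 7522/7 = 1074.571
M(120°) = 6632/5 = 1326.400
Difference = 1326.400 − 1074.571 = 251.829 ms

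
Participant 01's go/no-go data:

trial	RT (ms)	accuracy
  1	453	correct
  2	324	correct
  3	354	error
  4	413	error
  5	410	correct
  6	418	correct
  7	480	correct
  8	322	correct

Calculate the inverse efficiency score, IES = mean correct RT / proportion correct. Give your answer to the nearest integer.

Correct trials (n=6): 453, 324, 410, 418, 480, 322
Mean correct RT = 2407/6 = 401.1667 ms
Proportion correct = 6/8
IES = 401.1667 / (6/8) = 534.889 ms

535 ms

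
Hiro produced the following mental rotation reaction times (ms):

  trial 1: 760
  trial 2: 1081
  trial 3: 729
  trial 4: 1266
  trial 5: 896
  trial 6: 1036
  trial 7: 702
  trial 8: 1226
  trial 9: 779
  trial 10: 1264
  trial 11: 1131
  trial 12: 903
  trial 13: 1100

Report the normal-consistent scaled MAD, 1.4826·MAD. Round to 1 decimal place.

281.7 ms

Sorted: 702, 729, 760, 779, 896, 903, 1036, 1081, 1100, 1131, 1226, 1264, 1266 → median = 1036
|x − 1036| sorted: 0, 45, 64, 95, 133, 140, 190, 228, 230, 257, 276, 307, 334 → MAD = 190
Robust SD ≈ 1.4826 × 190 = 281.694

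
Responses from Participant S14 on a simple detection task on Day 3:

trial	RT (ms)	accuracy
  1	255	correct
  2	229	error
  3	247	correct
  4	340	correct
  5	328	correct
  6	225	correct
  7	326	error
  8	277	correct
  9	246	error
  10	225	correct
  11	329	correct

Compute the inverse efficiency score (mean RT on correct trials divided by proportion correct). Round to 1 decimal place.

Correct trials (n=8): 255, 247, 340, 328, 225, 277, 225, 329
Mean correct RT = 2226/8 = 278.2500 ms
Proportion correct = 8/11
IES = 278.2500 / (8/11) = 382.594 ms

382.6 ms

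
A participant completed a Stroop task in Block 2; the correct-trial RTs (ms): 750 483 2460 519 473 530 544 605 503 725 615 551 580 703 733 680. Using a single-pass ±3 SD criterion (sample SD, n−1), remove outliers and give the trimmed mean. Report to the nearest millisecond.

n = 16, ΣRT = 11454, M = 715.875
Σ(x−M)² = 3374465.75; s = √(3374465.75/15) = 474.304
Cutoffs: 715.875 ± 3·474.304 → [-707.0, 2138.8]
Outside: 2460 → excluded.
Retained (n=15): Σ = 8994, mean = 8994/15 = 599.600

600 ms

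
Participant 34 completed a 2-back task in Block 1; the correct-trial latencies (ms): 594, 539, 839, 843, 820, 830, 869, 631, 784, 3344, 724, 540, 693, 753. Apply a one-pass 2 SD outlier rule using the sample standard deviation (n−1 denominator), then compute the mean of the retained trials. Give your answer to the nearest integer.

n = 14, ΣRT = 12803, M = 914.500
Σ(x−M)² = 6524231.50; s = √(6524231.50/13) = 708.424
Cutoffs: 914.500 ± 2·708.424 → [-502.3, 2331.3]
Outside: 3344 → excluded.
Retained (n=13): Σ = 9459, mean = 9459/13 = 727.615

728 ms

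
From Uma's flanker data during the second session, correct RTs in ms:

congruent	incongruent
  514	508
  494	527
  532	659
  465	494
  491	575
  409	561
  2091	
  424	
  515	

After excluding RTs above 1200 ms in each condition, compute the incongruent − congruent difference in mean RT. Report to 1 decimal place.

congruent: exclude 2091
M(congruent) = 3844/8 = 480.500
M(incongruent) = 3324/6 = 554.000
Difference = 554.000 − 480.500 = 73.500 ms

73.5 ms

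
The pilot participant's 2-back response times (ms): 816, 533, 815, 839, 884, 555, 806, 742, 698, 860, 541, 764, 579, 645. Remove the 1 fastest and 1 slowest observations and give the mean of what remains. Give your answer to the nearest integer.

722 ms

Sorted: 533, 541, 555, 579, 645, 698, 742, 764, 806, 815, 816, 839, 860, 884
Drop lowest 1 (533) and highest 1 (884)
Remaining (n=12): Σ = 8660, mean = 8660/12 = 721.667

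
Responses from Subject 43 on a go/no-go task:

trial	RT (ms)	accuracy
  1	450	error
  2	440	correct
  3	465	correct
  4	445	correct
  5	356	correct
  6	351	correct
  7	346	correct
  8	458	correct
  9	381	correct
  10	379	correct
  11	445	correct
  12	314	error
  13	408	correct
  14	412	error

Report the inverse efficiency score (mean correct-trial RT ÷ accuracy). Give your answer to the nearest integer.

518 ms

Correct trials (n=11): 440, 465, 445, 356, 351, 346, 458, 381, 379, 445, 408
Mean correct RT = 4474/11 = 406.7273 ms
Proportion correct = 11/14
IES = 406.7273 / (11/14) = 517.653 ms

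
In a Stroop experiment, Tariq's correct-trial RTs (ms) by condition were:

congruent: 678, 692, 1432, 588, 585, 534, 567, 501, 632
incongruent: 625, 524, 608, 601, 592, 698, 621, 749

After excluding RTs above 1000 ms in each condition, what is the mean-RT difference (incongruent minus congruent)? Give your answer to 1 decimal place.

congruent: exclude 1432
M(congruent) = 4777/8 = 597.125
M(incongruent) = 5018/8 = 627.250
Difference = 627.250 − 597.125 = 30.125 ms

30.1 ms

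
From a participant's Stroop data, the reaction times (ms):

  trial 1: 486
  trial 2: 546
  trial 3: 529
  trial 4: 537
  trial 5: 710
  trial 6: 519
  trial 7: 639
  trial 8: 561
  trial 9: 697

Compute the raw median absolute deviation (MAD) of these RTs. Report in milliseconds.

27 ms

Sorted: 486, 519, 529, 537, 546, 561, 639, 697, 710 → median = 546
|x − 546|: 60, 0, 17, 9, 164, 27, 93, 15, 151
Sorted deviations: 0, 9, 15, 17, 27, 60, 93, 151, 164 → MAD = 27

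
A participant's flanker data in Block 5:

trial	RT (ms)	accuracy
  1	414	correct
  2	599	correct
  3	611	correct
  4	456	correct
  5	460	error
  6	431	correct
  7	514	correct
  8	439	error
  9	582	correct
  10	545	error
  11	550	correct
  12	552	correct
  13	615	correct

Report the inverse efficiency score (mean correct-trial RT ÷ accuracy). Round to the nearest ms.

692 ms

Correct trials (n=10): 414, 599, 611, 456, 431, 514, 582, 550, 552, 615
Mean correct RT = 5324/10 = 532.4000 ms
Proportion correct = 10/13
IES = 532.4000 / (10/13) = 692.120 ms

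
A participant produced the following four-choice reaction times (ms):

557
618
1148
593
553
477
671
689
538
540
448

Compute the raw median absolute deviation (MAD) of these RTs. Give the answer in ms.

61 ms

Sorted: 448, 477, 538, 540, 553, 557, 593, 618, 671, 689, 1148 → median = 557
|x − 557|: 0, 61, 591, 36, 4, 80, 114, 132, 19, 17, 109
Sorted deviations: 0, 4, 17, 19, 36, 61, 80, 109, 114, 132, 591 → MAD = 61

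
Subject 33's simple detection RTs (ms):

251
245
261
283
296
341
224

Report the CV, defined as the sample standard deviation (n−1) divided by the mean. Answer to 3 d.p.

0.143

n = 7, Σ = 1901, M = 271.5714
Σ(x−M)² = 9051.714; s = √(9051.714/6) = 38.8409
CV = 38.8409 / 271.5714 = 0.14302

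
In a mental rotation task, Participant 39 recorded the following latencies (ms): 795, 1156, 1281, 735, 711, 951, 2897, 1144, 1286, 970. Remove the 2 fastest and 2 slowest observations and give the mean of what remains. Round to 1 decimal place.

Sorted: 711, 735, 795, 951, 970, 1144, 1156, 1281, 1286, 2897
Drop lowest 2 (711, 735) and highest 2 (1286, 2897)
Remaining (n=6): Σ = 6297, mean = 6297/6 = 1049.500

1049.5 ms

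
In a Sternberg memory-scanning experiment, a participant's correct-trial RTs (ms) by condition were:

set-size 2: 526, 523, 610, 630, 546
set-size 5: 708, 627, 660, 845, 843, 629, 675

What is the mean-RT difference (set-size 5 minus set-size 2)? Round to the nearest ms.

M(set-size 2) = 2835/5 = 567.000
M(set-size 5) = 4987/7 = 712.429
Difference = 712.429 − 567.000 = 145.429 ms

145 ms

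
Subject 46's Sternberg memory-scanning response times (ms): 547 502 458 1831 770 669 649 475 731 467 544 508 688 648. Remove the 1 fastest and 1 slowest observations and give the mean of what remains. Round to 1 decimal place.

599.8 ms

Sorted: 458, 467, 475, 502, 508, 544, 547, 648, 649, 669, 688, 731, 770, 1831
Drop lowest 1 (458) and highest 1 (1831)
Remaining (n=12): Σ = 7198, mean = 7198/12 = 599.833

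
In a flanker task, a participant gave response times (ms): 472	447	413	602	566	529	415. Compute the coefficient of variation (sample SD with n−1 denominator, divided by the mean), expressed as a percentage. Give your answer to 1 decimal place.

15.2%

n = 7, Σ = 3444, M = 492.0000
Σ(x−M)² = 33540.000; s = √(33540.000/6) = 74.7663
CV = 74.7663 / 492.0000 = 0.15196 = 15.196%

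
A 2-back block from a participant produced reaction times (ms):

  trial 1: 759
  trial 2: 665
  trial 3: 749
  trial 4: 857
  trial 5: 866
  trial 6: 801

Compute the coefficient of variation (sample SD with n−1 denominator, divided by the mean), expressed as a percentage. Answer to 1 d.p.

9.6%

n = 6, Σ = 4697, M = 782.8333
Σ(x−M)² = 28344.833; s = √(28344.833/5) = 75.2925
CV = 75.2925 / 782.8333 = 0.09618 = 9.618%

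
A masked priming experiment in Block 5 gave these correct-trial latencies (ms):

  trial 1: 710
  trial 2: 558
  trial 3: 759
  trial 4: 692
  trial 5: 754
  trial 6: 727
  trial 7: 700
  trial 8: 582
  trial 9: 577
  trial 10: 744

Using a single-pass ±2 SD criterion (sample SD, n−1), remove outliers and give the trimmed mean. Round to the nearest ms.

680 ms

n = 10, ΣRT = 6803, M = 680.300
Σ(x−M)² = 54562.10; s = √(54562.10/9) = 77.862
Cutoffs: 680.300 ± 2·77.862 → [524.6, 836.0]
No RTs fall outside the cutoffs; all 10 retained. Mean = 6803/10 = 680.300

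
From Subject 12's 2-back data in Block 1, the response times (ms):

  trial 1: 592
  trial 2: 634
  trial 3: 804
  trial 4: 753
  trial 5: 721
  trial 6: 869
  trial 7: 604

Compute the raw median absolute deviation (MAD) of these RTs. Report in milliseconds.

Sorted: 592, 604, 634, 721, 753, 804, 869 → median = 721
|x − 721|: 129, 87, 83, 32, 0, 148, 117
Sorted deviations: 0, 32, 83, 87, 117, 129, 148 → MAD = 87

87 ms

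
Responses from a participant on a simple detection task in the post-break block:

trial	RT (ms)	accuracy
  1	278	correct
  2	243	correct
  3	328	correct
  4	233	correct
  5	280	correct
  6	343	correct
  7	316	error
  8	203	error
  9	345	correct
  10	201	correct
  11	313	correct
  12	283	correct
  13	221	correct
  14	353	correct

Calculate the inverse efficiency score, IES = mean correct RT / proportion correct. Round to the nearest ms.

333 ms

Correct trials (n=12): 278, 243, 328, 233, 280, 343, 345, 201, 313, 283, 221, 353
Mean correct RT = 3421/12 = 285.0833 ms
Proportion correct = 12/14
IES = 285.0833 / (12/14) = 332.597 ms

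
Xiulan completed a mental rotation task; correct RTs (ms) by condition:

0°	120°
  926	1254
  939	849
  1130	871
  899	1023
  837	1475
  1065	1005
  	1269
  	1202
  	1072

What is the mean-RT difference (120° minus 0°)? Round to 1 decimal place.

M(0°) = 5796/6 = 966.000
M(120°) = 10020/9 = 1113.333
Difference = 1113.333 − 966.000 = 147.333 ms

147.3 ms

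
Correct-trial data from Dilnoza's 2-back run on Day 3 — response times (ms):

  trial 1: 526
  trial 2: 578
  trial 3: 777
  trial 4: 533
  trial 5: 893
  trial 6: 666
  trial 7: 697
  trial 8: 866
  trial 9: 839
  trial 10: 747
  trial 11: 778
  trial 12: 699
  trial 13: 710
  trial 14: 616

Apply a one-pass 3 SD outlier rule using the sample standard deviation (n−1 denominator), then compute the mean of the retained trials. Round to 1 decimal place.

n = 14, ΣRT = 9925, M = 708.929
Σ(x−M)² = 178602.93; s = √(178602.93/13) = 117.212
Cutoffs: 708.929 ± 3·117.212 → [357.3, 1060.6]
No RTs fall outside the cutoffs; all 14 retained. Mean = 9925/14 = 708.929

708.9 ms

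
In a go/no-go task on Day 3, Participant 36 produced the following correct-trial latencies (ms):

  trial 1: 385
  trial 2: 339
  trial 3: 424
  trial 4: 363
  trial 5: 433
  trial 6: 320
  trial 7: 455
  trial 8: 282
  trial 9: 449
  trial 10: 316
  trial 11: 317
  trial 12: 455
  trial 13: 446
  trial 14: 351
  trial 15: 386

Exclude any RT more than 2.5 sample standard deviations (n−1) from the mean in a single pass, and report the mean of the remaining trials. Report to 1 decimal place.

n = 15, ΣRT = 5721, M = 381.400
Σ(x−M)² = 49223.60; s = √(49223.60/14) = 59.296
Cutoffs: 381.400 ± 2.5·59.296 → [233.2, 529.6]
No RTs fall outside the cutoffs; all 15 retained. Mean = 5721/15 = 381.400

381.4 ms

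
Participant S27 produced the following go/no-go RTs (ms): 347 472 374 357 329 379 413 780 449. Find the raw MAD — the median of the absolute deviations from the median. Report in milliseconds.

Sorted: 329, 347, 357, 374, 379, 413, 449, 472, 780 → median = 379
|x − 379|: 32, 93, 5, 22, 50, 0, 34, 401, 70
Sorted deviations: 0, 5, 22, 32, 34, 50, 70, 93, 401 → MAD = 34

34 ms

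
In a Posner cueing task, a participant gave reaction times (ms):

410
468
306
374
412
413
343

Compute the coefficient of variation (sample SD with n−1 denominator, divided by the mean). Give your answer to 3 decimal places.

0.137

n = 7, Σ = 2726, M = 389.4286
Σ(x−M)² = 17015.714; s = √(17015.714/6) = 53.2537
CV = 53.2537 / 389.4286 = 0.13675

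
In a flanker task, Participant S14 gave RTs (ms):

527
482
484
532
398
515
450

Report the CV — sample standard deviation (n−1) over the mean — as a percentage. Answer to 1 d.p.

9.9%

n = 7, Σ = 3388, M = 484.0000
Σ(x−M)² = 13670.000; s = √(13670.000/6) = 47.7319
CV = 47.7319 / 484.0000 = 0.09862 = 9.862%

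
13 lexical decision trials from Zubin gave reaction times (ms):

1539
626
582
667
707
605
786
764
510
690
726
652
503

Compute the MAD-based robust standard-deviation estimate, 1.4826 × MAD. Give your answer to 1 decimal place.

Sorted: 503, 510, 582, 605, 626, 652, 667, 690, 707, 726, 764, 786, 1539 → median = 667
|x − 667| sorted: 0, 15, 23, 40, 41, 59, 62, 85, 97, 119, 157, 164, 872 → MAD = 62
Robust SD ≈ 1.4826 × 62 = 91.921

91.9 ms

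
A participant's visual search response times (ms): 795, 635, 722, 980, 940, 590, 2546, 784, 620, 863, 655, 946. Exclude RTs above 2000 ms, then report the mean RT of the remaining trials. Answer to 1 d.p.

Excluded: 2546
Retained (n=11): Σ = 8530
Mean = 8530/11 = 775.4545

775.5 ms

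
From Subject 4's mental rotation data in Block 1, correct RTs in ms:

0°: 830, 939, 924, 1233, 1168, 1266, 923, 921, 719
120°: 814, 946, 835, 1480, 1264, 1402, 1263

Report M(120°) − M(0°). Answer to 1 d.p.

152.0 ms

M(0°) = 8923/9 = 991.444
M(120°) = 8004/7 = 1143.429
Difference = 1143.429 − 991.444 = 151.984 ms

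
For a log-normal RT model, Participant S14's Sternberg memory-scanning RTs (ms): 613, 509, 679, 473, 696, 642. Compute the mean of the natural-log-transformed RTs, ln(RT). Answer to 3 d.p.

6.390

ln(RT): 6.4184, 6.2324, 6.5206, 6.1591, 6.5453, 6.4646
Σ ln(RT) = 38.3405
Mean = 38.3405/6 = 6.39008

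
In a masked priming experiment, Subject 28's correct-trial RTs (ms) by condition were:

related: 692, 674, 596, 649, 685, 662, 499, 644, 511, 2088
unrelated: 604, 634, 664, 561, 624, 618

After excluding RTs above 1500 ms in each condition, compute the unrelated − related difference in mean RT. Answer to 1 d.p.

-6.1 ms

related: exclude 2088
M(related) = 5612/9 = 623.556
M(unrelated) = 3705/6 = 617.500
Difference = 617.500 − 623.556 = -6.056 ms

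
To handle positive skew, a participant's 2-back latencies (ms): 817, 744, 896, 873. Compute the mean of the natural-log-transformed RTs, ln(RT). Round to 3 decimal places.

ln(RT): 6.7056, 6.6120, 6.7979, 6.7719
Σ ln(RT) = 26.8876
Mean = 26.8876/4 = 6.72189

6.722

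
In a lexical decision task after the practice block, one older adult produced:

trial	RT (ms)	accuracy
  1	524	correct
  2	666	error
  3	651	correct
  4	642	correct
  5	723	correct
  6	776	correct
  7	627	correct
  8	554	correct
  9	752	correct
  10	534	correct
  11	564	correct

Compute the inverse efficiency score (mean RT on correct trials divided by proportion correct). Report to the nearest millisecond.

Correct trials (n=10): 524, 651, 642, 723, 776, 627, 554, 752, 534, 564
Mean correct RT = 6347/10 = 634.7000 ms
Proportion correct = 10/11
IES = 634.7000 / (10/11) = 698.170 ms

698 ms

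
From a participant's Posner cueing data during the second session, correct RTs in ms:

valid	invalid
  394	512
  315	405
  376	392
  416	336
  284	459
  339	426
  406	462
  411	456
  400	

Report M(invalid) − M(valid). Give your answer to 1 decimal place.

M(valid) = 3341/9 = 371.222
M(invalid) = 3448/8 = 431.000
Difference = 431.000 − 371.222 = 59.778 ms

59.8 ms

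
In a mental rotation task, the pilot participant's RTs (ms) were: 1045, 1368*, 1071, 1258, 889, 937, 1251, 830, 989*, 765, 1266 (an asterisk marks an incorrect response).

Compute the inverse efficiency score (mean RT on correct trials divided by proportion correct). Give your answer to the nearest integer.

Correct trials (n=9): 1045, 1071, 1258, 889, 937, 1251, 830, 765, 1266
Mean correct RT = 9312/9 = 1034.6667 ms
Proportion correct = 9/11
IES = 1034.6667 / (9/11) = 1264.593 ms

1265 ms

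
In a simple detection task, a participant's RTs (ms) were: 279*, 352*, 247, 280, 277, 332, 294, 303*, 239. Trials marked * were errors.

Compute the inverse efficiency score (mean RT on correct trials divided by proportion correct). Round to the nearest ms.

417 ms

Correct trials (n=6): 247, 280, 277, 332, 294, 239
Mean correct RT = 1669/6 = 278.1667 ms
Proportion correct = 6/9
IES = 278.1667 / (6/9) = 417.250 ms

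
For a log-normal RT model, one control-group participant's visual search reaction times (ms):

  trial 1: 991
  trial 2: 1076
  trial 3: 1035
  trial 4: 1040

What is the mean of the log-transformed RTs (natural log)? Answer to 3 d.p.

6.942

ln(RT): 6.8987, 6.9810, 6.9422, 6.9470
Σ ln(RT) = 27.7689
Mean = 27.7689/4 = 6.94221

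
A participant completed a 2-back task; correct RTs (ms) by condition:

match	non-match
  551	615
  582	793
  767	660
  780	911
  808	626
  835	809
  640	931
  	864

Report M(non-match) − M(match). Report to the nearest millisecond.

67 ms

M(match) = 4963/7 = 709.000
M(non-match) = 6209/8 = 776.125
Difference = 776.125 − 709.000 = 67.125 ms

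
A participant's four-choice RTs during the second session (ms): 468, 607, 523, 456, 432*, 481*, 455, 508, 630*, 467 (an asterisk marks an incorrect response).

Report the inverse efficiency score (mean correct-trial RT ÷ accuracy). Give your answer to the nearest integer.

711 ms

Correct trials (n=7): 468, 607, 523, 456, 455, 508, 467
Mean correct RT = 3484/7 = 497.7143 ms
Proportion correct = 7/10
IES = 497.7143 / (7/10) = 711.020 ms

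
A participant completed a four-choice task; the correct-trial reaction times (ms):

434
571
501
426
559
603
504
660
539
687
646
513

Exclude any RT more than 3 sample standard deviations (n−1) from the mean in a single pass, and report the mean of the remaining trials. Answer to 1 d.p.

553.6 ms

n = 12, ΣRT = 6643, M = 553.583
Σ(x−M)² = 78100.92; s = √(78100.92/11) = 84.262
Cutoffs: 553.583 ± 3·84.262 → [300.8, 806.4]
No RTs fall outside the cutoffs; all 12 retained. Mean = 6643/12 = 553.583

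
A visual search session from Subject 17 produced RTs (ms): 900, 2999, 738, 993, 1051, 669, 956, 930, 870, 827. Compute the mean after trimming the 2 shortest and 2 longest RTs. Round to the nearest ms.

Sorted: 669, 738, 827, 870, 900, 930, 956, 993, 1051, 2999
Drop lowest 2 (669, 738) and highest 2 (1051, 2999)
Remaining (n=6): Σ = 5476, mean = 5476/6 = 912.667

913 ms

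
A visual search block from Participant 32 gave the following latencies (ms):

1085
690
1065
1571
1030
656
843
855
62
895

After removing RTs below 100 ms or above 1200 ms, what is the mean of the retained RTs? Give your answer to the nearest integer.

Excluded: 62, 1571
Retained (n=8): Σ = 7119
Mean = 7119/8 = 889.8750

890 ms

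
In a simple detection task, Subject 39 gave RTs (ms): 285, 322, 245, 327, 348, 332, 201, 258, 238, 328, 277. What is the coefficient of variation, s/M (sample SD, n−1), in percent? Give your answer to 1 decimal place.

16.6%

n = 11, Σ = 3161, M = 287.3636
Σ(x−M)² = 22756.545; s = √(22756.545/10) = 47.7038
CV = 47.7038 / 287.3636 = 0.16601 = 16.601%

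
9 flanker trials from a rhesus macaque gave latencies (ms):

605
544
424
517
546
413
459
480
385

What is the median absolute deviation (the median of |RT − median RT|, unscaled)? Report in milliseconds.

64 ms

Sorted: 385, 413, 424, 459, 480, 517, 544, 546, 605 → median = 480
|x − 480|: 125, 64, 56, 37, 66, 67, 21, 0, 95
Sorted deviations: 0, 21, 37, 56, 64, 66, 67, 95, 125 → MAD = 64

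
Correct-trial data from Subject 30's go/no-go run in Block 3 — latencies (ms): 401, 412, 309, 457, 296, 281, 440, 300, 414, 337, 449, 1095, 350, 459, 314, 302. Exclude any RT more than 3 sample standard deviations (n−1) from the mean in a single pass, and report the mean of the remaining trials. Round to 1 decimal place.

368.1 ms

n = 16, ΣRT = 6616, M = 413.500
Σ(x−M)² = 557908.00; s = √(557908.00/15) = 192.857
Cutoffs: 413.500 ± 3·192.857 → [-165.1, 992.1]
Outside: 1095 → excluded.
Retained (n=15): Σ = 5521, mean = 5521/15 = 368.067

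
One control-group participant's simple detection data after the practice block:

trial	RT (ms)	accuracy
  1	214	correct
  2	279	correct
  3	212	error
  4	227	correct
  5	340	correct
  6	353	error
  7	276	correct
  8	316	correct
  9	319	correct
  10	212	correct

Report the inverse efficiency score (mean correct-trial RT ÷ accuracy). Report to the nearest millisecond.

341 ms

Correct trials (n=8): 214, 279, 227, 340, 276, 316, 319, 212
Mean correct RT = 2183/8 = 272.8750 ms
Proportion correct = 8/10
IES = 272.8750 / (8/10) = 341.094 ms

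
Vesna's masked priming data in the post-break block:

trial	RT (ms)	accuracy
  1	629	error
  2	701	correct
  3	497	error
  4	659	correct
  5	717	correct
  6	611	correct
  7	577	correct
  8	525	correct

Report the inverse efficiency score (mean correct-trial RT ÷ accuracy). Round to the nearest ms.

842 ms

Correct trials (n=6): 701, 659, 717, 611, 577, 525
Mean correct RT = 3790/6 = 631.6667 ms
Proportion correct = 6/8
IES = 631.6667 / (6/8) = 842.222 ms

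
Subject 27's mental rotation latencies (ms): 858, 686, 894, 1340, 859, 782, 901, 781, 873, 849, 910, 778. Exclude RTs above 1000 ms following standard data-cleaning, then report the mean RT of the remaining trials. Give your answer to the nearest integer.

Excluded: 1340
Retained (n=11): Σ = 9171
Mean = 9171/11 = 833.7273

834 ms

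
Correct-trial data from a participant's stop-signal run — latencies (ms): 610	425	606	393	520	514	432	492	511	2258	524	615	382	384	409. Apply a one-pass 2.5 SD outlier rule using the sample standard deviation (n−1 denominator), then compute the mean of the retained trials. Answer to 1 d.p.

486.9 ms

n = 15, ΣRT = 9075, M = 605.000
Σ(x−M)² = 3020466.00; s = √(3020466.00/14) = 464.486
Cutoffs: 605.000 ± 2.5·464.486 → [-556.2, 1766.2]
Outside: 2258 → excluded.
Retained (n=14): Σ = 6817, mean = 6817/14 = 486.929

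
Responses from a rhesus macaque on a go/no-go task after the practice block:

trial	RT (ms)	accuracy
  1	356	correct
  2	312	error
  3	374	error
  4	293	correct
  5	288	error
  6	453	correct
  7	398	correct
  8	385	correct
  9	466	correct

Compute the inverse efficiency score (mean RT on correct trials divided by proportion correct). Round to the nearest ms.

588 ms

Correct trials (n=6): 356, 293, 453, 398, 385, 466
Mean correct RT = 2351/6 = 391.8333 ms
Proportion correct = 6/9
IES = 391.8333 / (6/9) = 587.750 ms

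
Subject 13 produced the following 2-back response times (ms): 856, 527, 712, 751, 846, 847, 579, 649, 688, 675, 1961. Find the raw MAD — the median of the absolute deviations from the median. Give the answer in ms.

133 ms

Sorted: 527, 579, 649, 675, 688, 712, 751, 846, 847, 856, 1961 → median = 712
|x − 712|: 144, 185, 0, 39, 134, 135, 133, 63, 24, 37, 1249
Sorted deviations: 0, 24, 37, 39, 63, 133, 134, 135, 144, 185, 1249 → MAD = 133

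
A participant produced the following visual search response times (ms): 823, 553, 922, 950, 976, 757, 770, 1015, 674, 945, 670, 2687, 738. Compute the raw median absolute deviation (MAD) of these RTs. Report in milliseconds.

Sorted: 553, 670, 674, 738, 757, 770, 823, 922, 945, 950, 976, 1015, 2687 → median = 823
|x − 823|: 0, 270, 99, 127, 153, 66, 53, 192, 149, 122, 153, 1864, 85
Sorted deviations: 0, 53, 66, 85, 99, 122, 127, 149, 153, 153, 192, 270, 1864 → MAD = 127

127 ms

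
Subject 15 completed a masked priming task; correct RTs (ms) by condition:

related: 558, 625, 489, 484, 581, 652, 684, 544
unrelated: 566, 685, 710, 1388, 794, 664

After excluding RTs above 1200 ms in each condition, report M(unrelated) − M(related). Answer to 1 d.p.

106.7 ms

unrelated: exclude 1388
M(related) = 4617/8 = 577.125
M(unrelated) = 3419/5 = 683.800
Difference = 683.800 − 577.125 = 106.675 ms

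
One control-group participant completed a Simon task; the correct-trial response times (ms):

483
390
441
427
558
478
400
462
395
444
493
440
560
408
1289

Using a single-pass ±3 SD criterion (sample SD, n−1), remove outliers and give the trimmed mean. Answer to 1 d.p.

455.6 ms

n = 15, ΣRT = 7668, M = 511.200
Σ(x−M)² = 687004.40; s = √(687004.40/14) = 221.521
Cutoffs: 511.200 ± 3·221.521 → [-153.4, 1175.8]
Outside: 1289 → excluded.
Retained (n=14): Σ = 6379, mean = 6379/14 = 455.643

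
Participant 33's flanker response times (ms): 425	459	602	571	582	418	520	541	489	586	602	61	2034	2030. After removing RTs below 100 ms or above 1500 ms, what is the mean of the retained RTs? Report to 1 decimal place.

526.8 ms

Excluded: 61, 2030, 2034
Retained (n=11): Σ = 5795
Mean = 5795/11 = 526.8182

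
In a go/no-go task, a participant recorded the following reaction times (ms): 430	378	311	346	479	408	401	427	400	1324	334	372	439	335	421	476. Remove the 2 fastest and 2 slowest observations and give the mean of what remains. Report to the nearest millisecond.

Sorted: 311, 334, 335, 346, 372, 378, 400, 401, 408, 421, 427, 430, 439, 476, 479, 1324
Drop lowest 2 (311, 334) and highest 2 (479, 1324)
Remaining (n=12): Σ = 4833, mean = 4833/12 = 402.750

403 ms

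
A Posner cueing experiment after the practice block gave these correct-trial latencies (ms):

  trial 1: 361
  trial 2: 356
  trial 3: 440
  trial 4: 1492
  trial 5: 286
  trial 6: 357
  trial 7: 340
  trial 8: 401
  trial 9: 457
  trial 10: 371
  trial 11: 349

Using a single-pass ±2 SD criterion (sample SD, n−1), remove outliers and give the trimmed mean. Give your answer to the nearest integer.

372 ms

n = 11, ΣRT = 5210, M = 473.636
Σ(x−M)² = 1163012.55; s = √(1163012.55/10) = 341.030
Cutoffs: 473.636 ± 2·341.030 → [-208.4, 1155.7]
Outside: 1492 → excluded.
Retained (n=10): Σ = 3718, mean = 3718/10 = 371.800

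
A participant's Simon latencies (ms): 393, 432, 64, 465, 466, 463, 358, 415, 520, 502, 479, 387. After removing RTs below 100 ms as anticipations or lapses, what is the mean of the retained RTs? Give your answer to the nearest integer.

444 ms

Excluded: 64
Retained (n=11): Σ = 4880
Mean = 4880/11 = 443.6364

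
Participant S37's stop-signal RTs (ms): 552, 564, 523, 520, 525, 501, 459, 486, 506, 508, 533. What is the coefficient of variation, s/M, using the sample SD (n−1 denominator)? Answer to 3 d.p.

n = 11, Σ = 5677, M = 516.0909
Σ(x−M)² = 8572.909; s = √(8572.909/10) = 29.2795
CV = 29.2795 / 516.0909 = 0.05673

0.057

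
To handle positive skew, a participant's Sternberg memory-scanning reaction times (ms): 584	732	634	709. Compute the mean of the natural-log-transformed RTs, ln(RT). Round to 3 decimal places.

ln(RT): 6.3699, 6.5958, 6.4520, 6.5639
Σ ln(RT) = 25.9816
Mean = 25.9816/4 = 6.49540

6.495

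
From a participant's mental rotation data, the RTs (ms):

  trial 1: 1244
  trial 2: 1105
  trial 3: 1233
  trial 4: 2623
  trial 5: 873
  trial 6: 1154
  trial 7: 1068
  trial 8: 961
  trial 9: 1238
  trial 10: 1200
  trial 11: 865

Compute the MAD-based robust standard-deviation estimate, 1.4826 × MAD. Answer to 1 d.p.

127.5 ms

Sorted: 865, 873, 961, 1068, 1105, 1154, 1200, 1233, 1238, 1244, 2623 → median = 1154
|x − 1154| sorted: 0, 46, 49, 79, 84, 86, 90, 193, 281, 289, 1469 → MAD = 86
Robust SD ≈ 1.4826 × 86 = 127.504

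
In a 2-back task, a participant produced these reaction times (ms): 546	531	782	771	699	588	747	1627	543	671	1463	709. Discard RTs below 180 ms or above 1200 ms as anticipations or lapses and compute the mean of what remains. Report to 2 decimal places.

658.70 ms

Excluded: 1463, 1627
Retained (n=10): Σ = 6587
Mean = 6587/10 = 658.7000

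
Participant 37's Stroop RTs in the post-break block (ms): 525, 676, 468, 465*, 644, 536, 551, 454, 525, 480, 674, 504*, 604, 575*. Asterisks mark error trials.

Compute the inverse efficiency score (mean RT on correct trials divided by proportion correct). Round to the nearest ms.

710 ms

Correct trials (n=11): 525, 676, 468, 644, 536, 551, 454, 525, 480, 674, 604
Mean correct RT = 6137/11 = 557.9091 ms
Proportion correct = 11/14
IES = 557.9091 / (11/14) = 710.066 ms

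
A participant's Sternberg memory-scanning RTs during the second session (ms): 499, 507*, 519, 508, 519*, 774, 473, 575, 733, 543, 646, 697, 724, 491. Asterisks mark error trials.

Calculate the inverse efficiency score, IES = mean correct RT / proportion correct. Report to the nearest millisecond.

Correct trials (n=12): 499, 519, 508, 774, 473, 575, 733, 543, 646, 697, 724, 491
Mean correct RT = 7182/12 = 598.5000 ms
Proportion correct = 12/14
IES = 598.5000 / (12/14) = 698.250 ms

698 ms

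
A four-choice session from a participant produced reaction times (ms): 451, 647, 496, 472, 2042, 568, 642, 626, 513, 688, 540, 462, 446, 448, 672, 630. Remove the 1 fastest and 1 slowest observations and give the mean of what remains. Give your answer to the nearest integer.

Sorted: 446, 448, 451, 462, 472, 496, 513, 540, 568, 626, 630, 642, 647, 672, 688, 2042
Drop lowest 1 (446) and highest 1 (2042)
Remaining (n=14): Σ = 7855, mean = 7855/14 = 561.071

561 ms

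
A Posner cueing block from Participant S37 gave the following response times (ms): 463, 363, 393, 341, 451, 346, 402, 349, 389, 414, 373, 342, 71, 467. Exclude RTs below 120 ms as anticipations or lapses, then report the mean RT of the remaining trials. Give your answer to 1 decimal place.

391.8 ms

Excluded: 71
Retained (n=13): Σ = 5093
Mean = 5093/13 = 391.7692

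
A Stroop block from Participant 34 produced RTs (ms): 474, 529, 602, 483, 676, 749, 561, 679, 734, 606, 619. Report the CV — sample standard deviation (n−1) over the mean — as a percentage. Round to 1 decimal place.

n = 11, Σ = 6712, M = 610.1818
Σ(x−M)² = 87561.636; s = √(87561.636/10) = 93.5744
CV = 93.5744 / 610.1818 = 0.15335 = 15.335%

15.3%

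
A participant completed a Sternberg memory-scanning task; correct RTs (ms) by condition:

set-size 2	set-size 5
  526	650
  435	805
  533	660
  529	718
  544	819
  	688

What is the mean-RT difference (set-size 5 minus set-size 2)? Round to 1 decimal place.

209.9 ms

M(set-size 2) = 2567/5 = 513.400
M(set-size 5) = 4340/6 = 723.333
Difference = 723.333 − 513.400 = 209.933 ms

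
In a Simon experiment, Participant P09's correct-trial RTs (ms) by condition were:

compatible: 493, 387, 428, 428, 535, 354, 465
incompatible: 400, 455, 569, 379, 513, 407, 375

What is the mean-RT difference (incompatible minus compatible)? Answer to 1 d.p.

M(compatible) = 3090/7 = 441.429
M(incompatible) = 3098/7 = 442.571
Difference = 442.571 − 441.429 = 1.143 ms

1.1 ms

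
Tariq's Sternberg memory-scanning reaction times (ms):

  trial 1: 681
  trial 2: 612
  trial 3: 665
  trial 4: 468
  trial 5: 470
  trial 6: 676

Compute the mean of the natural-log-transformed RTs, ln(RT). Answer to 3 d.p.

ln(RT): 6.5236, 6.4167, 6.4998, 6.1485, 6.1527, 6.5162
Σ ln(RT) = 38.2575
Mean = 38.2575/6 = 6.37625

6.376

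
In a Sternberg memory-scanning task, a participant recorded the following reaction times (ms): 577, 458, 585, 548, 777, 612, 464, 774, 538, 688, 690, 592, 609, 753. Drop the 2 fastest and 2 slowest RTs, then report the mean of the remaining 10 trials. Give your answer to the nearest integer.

619 ms

Sorted: 458, 464, 538, 548, 577, 585, 592, 609, 612, 688, 690, 753, 774, 777
Drop lowest 2 (458, 464) and highest 2 (774, 777)
Remaining (n=10): Σ = 6192, mean = 6192/10 = 619.200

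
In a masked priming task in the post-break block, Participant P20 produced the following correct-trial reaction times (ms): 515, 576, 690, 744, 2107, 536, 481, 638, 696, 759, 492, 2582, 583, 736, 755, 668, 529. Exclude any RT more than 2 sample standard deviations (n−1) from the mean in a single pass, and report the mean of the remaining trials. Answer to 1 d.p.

626.5 ms

n = 17, ΣRT = 14087, M = 828.647
Σ(x−M)² = 5465595.88; s = √(5465595.88/16) = 584.465
Cutoffs: 828.647 ± 2·584.465 → [-340.3, 1997.6]
Outside: 2107, 2582 → excluded.
Retained (n=15): Σ = 9398, mean = 9398/15 = 626.533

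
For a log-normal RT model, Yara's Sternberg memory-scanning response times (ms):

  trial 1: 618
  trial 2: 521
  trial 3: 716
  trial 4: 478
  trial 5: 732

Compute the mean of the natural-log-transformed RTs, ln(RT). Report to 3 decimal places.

ln(RT): 6.4265, 6.2558, 6.5737, 6.1696, 6.5958
Σ ln(RT) = 32.0213
Mean = 32.0213/5 = 6.40426

6.404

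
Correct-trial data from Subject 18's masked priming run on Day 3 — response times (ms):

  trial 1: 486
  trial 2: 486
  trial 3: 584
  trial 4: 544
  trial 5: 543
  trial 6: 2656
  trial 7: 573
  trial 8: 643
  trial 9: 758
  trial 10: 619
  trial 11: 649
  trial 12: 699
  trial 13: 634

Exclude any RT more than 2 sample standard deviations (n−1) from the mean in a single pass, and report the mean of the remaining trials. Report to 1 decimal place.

601.5 ms

n = 13, ΣRT = 9874, M = 759.538
Σ(x−M)² = 3970147.23; s = √(3970147.23/12) = 575.192
Cutoffs: 759.538 ± 2·575.192 → [-390.8, 1909.9]
Outside: 2656 → excluded.
Retained (n=12): Σ = 7218, mean = 7218/12 = 601.500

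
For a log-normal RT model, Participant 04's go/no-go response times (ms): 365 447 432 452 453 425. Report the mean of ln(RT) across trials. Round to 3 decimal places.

ln(RT): 5.8999, 6.1026, 6.0684, 6.1137, 6.1159, 6.0521
Σ ln(RT) = 36.3525
Mean = 36.3525/6 = 6.05876

6.059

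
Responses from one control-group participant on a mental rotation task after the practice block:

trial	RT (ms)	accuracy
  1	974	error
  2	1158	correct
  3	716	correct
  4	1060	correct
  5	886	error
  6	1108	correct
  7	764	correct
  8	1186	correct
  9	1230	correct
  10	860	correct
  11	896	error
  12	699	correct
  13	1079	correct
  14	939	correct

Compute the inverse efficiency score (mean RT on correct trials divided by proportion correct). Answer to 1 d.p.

Correct trials (n=11): 1158, 716, 1060, 1108, 764, 1186, 1230, 860, 699, 1079, 939
Mean correct RT = 10799/11 = 981.7273 ms
Proportion correct = 11/14
IES = 981.7273 / (11/14) = 1249.471 ms

1249.5 ms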